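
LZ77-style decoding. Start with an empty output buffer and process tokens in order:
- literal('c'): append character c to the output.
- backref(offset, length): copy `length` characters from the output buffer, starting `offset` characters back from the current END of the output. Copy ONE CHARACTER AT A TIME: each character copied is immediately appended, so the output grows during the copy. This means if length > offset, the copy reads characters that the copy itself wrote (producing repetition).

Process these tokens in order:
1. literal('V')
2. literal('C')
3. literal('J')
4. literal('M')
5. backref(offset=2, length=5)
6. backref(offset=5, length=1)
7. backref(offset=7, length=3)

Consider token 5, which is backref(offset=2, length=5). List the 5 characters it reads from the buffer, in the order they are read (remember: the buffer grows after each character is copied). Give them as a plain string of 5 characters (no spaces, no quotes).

Answer: JMJMJ

Derivation:
Token 1: literal('V'). Output: "V"
Token 2: literal('C'). Output: "VC"
Token 3: literal('J'). Output: "VCJ"
Token 4: literal('M'). Output: "VCJM"
Token 5: backref(off=2, len=5). Buffer before: "VCJM" (len 4)
  byte 1: read out[2]='J', append. Buffer now: "VCJMJ"
  byte 2: read out[3]='M', append. Buffer now: "VCJMJM"
  byte 3: read out[4]='J', append. Buffer now: "VCJMJMJ"
  byte 4: read out[5]='M', append. Buffer now: "VCJMJMJM"
  byte 5: read out[6]='J', append. Buffer now: "VCJMJMJMJ"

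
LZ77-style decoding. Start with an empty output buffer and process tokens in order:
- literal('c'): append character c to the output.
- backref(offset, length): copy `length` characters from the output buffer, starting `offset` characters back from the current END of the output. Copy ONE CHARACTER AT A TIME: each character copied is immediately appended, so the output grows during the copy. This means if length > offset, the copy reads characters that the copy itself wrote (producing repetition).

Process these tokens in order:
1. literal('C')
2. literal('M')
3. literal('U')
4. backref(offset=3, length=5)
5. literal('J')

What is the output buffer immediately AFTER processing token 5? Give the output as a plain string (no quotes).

Answer: CMUCMUCMJ

Derivation:
Token 1: literal('C'). Output: "C"
Token 2: literal('M'). Output: "CM"
Token 3: literal('U'). Output: "CMU"
Token 4: backref(off=3, len=5) (overlapping!). Copied 'CMUCM' from pos 0. Output: "CMUCMUCM"
Token 5: literal('J'). Output: "CMUCMUCMJ"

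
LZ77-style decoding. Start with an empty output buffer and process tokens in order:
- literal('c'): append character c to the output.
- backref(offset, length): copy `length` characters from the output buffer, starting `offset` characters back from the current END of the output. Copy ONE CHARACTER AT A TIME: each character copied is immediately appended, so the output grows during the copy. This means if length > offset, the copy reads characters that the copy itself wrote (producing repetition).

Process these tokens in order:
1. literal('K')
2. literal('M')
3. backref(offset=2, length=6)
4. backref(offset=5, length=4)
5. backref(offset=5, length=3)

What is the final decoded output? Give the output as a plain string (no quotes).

Answer: KMKMKMKMMKMKMMK

Derivation:
Token 1: literal('K'). Output: "K"
Token 2: literal('M'). Output: "KM"
Token 3: backref(off=2, len=6) (overlapping!). Copied 'KMKMKM' from pos 0. Output: "KMKMKMKM"
Token 4: backref(off=5, len=4). Copied 'MKMK' from pos 3. Output: "KMKMKMKMMKMK"
Token 5: backref(off=5, len=3). Copied 'MMK' from pos 7. Output: "KMKMKMKMMKMKMMK"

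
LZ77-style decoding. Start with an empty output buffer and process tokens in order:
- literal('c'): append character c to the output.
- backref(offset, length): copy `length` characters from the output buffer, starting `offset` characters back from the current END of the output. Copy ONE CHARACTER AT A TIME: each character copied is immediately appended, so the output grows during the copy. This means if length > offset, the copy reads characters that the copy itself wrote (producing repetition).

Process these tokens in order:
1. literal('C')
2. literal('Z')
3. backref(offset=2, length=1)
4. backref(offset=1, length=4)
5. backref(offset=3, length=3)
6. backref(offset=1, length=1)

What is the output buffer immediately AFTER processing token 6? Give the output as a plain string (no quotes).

Answer: CZCCCCCCCCC

Derivation:
Token 1: literal('C'). Output: "C"
Token 2: literal('Z'). Output: "CZ"
Token 3: backref(off=2, len=1). Copied 'C' from pos 0. Output: "CZC"
Token 4: backref(off=1, len=4) (overlapping!). Copied 'CCCC' from pos 2. Output: "CZCCCCC"
Token 5: backref(off=3, len=3). Copied 'CCC' from pos 4. Output: "CZCCCCCCCC"
Token 6: backref(off=1, len=1). Copied 'C' from pos 9. Output: "CZCCCCCCCCC"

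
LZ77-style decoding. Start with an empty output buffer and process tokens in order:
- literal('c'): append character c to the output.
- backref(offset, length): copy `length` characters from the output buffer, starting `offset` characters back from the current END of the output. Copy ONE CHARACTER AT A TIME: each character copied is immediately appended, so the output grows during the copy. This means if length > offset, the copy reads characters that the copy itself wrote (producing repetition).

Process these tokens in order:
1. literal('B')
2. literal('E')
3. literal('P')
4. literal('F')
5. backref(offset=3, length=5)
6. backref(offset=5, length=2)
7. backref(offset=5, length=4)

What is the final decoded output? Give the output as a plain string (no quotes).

Answer: BEPFEPFEPEPFEPE

Derivation:
Token 1: literal('B'). Output: "B"
Token 2: literal('E'). Output: "BE"
Token 3: literal('P'). Output: "BEP"
Token 4: literal('F'). Output: "BEPF"
Token 5: backref(off=3, len=5) (overlapping!). Copied 'EPFEP' from pos 1. Output: "BEPFEPFEP"
Token 6: backref(off=5, len=2). Copied 'EP' from pos 4. Output: "BEPFEPFEPEP"
Token 7: backref(off=5, len=4). Copied 'FEPE' from pos 6. Output: "BEPFEPFEPEPFEPE"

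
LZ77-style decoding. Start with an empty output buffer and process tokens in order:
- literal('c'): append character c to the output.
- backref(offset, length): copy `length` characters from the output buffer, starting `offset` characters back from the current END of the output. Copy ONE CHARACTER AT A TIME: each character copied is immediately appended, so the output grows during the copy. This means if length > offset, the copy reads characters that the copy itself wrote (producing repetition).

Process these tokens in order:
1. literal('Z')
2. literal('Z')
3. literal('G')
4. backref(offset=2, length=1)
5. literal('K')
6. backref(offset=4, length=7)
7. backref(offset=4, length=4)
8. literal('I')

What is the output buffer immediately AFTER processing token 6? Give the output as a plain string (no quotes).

Token 1: literal('Z'). Output: "Z"
Token 2: literal('Z'). Output: "ZZ"
Token 3: literal('G'). Output: "ZZG"
Token 4: backref(off=2, len=1). Copied 'Z' from pos 1. Output: "ZZGZ"
Token 5: literal('K'). Output: "ZZGZK"
Token 6: backref(off=4, len=7) (overlapping!). Copied 'ZGZKZGZ' from pos 1. Output: "ZZGZKZGZKZGZ"

Answer: ZZGZKZGZKZGZ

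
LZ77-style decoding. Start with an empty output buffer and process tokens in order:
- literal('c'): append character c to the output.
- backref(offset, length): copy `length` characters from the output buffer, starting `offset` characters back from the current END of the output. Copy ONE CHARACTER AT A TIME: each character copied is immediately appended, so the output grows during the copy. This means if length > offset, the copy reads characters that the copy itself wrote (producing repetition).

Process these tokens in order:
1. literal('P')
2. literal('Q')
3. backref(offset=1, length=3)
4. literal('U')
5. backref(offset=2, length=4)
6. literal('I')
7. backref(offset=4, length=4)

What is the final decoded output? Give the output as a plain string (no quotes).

Answer: PQQQQUQUQUIUQUI

Derivation:
Token 1: literal('P'). Output: "P"
Token 2: literal('Q'). Output: "PQ"
Token 3: backref(off=1, len=3) (overlapping!). Copied 'QQQ' from pos 1. Output: "PQQQQ"
Token 4: literal('U'). Output: "PQQQQU"
Token 5: backref(off=2, len=4) (overlapping!). Copied 'QUQU' from pos 4. Output: "PQQQQUQUQU"
Token 6: literal('I'). Output: "PQQQQUQUQUI"
Token 7: backref(off=4, len=4). Copied 'UQUI' from pos 7. Output: "PQQQQUQUQUIUQUI"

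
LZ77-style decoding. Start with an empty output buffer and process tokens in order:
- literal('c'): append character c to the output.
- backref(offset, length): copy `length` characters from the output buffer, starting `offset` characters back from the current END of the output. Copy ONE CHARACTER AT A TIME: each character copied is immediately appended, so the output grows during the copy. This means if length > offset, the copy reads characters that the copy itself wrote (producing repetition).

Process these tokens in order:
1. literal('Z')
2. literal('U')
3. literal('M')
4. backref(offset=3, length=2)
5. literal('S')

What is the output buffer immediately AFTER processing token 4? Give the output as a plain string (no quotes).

Token 1: literal('Z'). Output: "Z"
Token 2: literal('U'). Output: "ZU"
Token 3: literal('M'). Output: "ZUM"
Token 4: backref(off=3, len=2). Copied 'ZU' from pos 0. Output: "ZUMZU"

Answer: ZUMZU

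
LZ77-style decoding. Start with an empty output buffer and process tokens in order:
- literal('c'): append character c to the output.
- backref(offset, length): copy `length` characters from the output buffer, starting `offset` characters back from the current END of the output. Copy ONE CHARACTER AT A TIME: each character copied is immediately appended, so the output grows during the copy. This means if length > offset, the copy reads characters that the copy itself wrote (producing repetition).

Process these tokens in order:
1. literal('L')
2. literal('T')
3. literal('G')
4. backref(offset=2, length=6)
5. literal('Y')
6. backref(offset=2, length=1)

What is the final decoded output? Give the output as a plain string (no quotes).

Answer: LTGTGTGTGYG

Derivation:
Token 1: literal('L'). Output: "L"
Token 2: literal('T'). Output: "LT"
Token 3: literal('G'). Output: "LTG"
Token 4: backref(off=2, len=6) (overlapping!). Copied 'TGTGTG' from pos 1. Output: "LTGTGTGTG"
Token 5: literal('Y'). Output: "LTGTGTGTGY"
Token 6: backref(off=2, len=1). Copied 'G' from pos 8. Output: "LTGTGTGTGYG"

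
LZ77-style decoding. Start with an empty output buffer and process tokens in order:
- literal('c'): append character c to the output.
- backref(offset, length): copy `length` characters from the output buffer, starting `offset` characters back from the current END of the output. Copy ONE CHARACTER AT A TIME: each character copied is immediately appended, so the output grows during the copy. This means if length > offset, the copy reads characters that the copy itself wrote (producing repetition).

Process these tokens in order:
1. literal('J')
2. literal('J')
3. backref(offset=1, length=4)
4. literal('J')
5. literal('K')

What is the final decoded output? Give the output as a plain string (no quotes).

Answer: JJJJJJJK

Derivation:
Token 1: literal('J'). Output: "J"
Token 2: literal('J'). Output: "JJ"
Token 3: backref(off=1, len=4) (overlapping!). Copied 'JJJJ' from pos 1. Output: "JJJJJJ"
Token 4: literal('J'). Output: "JJJJJJJ"
Token 5: literal('K'). Output: "JJJJJJJK"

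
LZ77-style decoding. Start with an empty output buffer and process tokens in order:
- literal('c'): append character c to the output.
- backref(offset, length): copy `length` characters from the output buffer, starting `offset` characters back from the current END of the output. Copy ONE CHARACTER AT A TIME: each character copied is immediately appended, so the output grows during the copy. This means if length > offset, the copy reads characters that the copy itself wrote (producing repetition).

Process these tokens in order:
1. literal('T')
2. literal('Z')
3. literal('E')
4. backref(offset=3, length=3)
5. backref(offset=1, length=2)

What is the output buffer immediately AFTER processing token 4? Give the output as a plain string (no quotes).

Answer: TZETZE

Derivation:
Token 1: literal('T'). Output: "T"
Token 2: literal('Z'). Output: "TZ"
Token 3: literal('E'). Output: "TZE"
Token 4: backref(off=3, len=3). Copied 'TZE' from pos 0. Output: "TZETZE"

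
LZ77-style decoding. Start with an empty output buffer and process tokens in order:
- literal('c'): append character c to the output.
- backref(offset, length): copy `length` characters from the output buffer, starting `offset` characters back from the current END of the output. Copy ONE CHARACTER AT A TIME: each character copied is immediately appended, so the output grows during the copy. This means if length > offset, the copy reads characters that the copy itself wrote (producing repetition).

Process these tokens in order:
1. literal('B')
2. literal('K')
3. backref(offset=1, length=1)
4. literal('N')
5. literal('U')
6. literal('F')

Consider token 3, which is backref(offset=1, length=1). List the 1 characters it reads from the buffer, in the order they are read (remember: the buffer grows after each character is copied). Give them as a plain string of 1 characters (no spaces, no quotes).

Token 1: literal('B'). Output: "B"
Token 2: literal('K'). Output: "BK"
Token 3: backref(off=1, len=1). Buffer before: "BK" (len 2)
  byte 1: read out[1]='K', append. Buffer now: "BKK"

Answer: K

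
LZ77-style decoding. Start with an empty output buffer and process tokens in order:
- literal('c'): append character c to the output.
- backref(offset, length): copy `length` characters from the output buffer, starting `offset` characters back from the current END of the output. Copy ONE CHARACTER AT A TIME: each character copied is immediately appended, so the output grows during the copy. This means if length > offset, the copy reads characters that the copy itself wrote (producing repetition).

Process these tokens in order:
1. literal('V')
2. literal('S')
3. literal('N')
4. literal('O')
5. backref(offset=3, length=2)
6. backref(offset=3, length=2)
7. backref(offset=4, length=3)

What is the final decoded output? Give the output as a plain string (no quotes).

Answer: VSNOSNOSSNO

Derivation:
Token 1: literal('V'). Output: "V"
Token 2: literal('S'). Output: "VS"
Token 3: literal('N'). Output: "VSN"
Token 4: literal('O'). Output: "VSNO"
Token 5: backref(off=3, len=2). Copied 'SN' from pos 1. Output: "VSNOSN"
Token 6: backref(off=3, len=2). Copied 'OS' from pos 3. Output: "VSNOSNOS"
Token 7: backref(off=4, len=3). Copied 'SNO' from pos 4. Output: "VSNOSNOSSNO"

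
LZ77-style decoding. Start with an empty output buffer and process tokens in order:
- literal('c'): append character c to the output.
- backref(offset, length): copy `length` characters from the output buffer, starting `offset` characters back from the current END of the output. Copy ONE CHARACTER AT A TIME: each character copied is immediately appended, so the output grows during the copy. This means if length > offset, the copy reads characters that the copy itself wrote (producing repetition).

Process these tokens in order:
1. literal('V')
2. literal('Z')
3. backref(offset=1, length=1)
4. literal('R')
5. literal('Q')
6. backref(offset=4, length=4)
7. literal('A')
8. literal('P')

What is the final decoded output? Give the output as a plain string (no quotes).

Token 1: literal('V'). Output: "V"
Token 2: literal('Z'). Output: "VZ"
Token 3: backref(off=1, len=1). Copied 'Z' from pos 1. Output: "VZZ"
Token 4: literal('R'). Output: "VZZR"
Token 5: literal('Q'). Output: "VZZRQ"
Token 6: backref(off=4, len=4). Copied 'ZZRQ' from pos 1. Output: "VZZRQZZRQ"
Token 7: literal('A'). Output: "VZZRQZZRQA"
Token 8: literal('P'). Output: "VZZRQZZRQAP"

Answer: VZZRQZZRQAP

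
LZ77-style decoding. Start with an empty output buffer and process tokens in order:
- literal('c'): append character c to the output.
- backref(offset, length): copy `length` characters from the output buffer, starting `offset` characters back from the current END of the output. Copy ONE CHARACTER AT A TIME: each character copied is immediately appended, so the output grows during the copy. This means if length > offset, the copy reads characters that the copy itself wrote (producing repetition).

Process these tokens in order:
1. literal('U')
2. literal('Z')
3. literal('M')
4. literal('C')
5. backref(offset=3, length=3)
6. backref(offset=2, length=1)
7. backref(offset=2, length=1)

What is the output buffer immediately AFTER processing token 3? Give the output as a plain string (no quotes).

Token 1: literal('U'). Output: "U"
Token 2: literal('Z'). Output: "UZ"
Token 3: literal('M'). Output: "UZM"

Answer: UZM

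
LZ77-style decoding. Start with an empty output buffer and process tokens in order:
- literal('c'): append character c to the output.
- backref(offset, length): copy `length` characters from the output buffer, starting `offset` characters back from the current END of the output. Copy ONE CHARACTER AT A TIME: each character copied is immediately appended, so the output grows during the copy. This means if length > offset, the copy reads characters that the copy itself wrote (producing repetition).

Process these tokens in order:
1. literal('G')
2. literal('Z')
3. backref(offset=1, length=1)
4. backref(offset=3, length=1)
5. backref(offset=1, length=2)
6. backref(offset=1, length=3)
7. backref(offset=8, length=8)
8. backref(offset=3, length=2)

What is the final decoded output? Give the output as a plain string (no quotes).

Answer: GZZGGGGGGZZGGGGGGGG

Derivation:
Token 1: literal('G'). Output: "G"
Token 2: literal('Z'). Output: "GZ"
Token 3: backref(off=1, len=1). Copied 'Z' from pos 1. Output: "GZZ"
Token 4: backref(off=3, len=1). Copied 'G' from pos 0. Output: "GZZG"
Token 5: backref(off=1, len=2) (overlapping!). Copied 'GG' from pos 3. Output: "GZZGGG"
Token 6: backref(off=1, len=3) (overlapping!). Copied 'GGG' from pos 5. Output: "GZZGGGGGG"
Token 7: backref(off=8, len=8). Copied 'ZZGGGGGG' from pos 1. Output: "GZZGGGGGGZZGGGGGG"
Token 8: backref(off=3, len=2). Copied 'GG' from pos 14. Output: "GZZGGGGGGZZGGGGGGGG"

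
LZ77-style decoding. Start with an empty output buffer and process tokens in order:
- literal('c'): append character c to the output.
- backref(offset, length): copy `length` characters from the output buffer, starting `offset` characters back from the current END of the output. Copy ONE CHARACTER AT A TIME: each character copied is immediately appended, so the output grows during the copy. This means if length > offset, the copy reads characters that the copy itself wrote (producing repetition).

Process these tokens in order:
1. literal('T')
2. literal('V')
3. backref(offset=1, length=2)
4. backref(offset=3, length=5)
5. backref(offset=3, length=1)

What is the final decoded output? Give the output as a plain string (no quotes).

Token 1: literal('T'). Output: "T"
Token 2: literal('V'). Output: "TV"
Token 3: backref(off=1, len=2) (overlapping!). Copied 'VV' from pos 1. Output: "TVVV"
Token 4: backref(off=3, len=5) (overlapping!). Copied 'VVVVV' from pos 1. Output: "TVVVVVVVV"
Token 5: backref(off=3, len=1). Copied 'V' from pos 6. Output: "TVVVVVVVVV"

Answer: TVVVVVVVVV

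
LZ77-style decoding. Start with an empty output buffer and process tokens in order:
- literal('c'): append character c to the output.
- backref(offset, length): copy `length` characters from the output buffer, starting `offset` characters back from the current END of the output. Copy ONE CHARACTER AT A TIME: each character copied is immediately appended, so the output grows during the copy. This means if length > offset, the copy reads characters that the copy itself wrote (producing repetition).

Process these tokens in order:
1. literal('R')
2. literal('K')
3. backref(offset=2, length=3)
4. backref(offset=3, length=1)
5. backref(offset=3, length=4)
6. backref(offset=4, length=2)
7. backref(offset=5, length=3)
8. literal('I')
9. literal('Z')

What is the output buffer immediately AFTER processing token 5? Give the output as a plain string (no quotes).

Answer: RKRKRRKRRK

Derivation:
Token 1: literal('R'). Output: "R"
Token 2: literal('K'). Output: "RK"
Token 3: backref(off=2, len=3) (overlapping!). Copied 'RKR' from pos 0. Output: "RKRKR"
Token 4: backref(off=3, len=1). Copied 'R' from pos 2. Output: "RKRKRR"
Token 5: backref(off=3, len=4) (overlapping!). Copied 'KRRK' from pos 3. Output: "RKRKRRKRRK"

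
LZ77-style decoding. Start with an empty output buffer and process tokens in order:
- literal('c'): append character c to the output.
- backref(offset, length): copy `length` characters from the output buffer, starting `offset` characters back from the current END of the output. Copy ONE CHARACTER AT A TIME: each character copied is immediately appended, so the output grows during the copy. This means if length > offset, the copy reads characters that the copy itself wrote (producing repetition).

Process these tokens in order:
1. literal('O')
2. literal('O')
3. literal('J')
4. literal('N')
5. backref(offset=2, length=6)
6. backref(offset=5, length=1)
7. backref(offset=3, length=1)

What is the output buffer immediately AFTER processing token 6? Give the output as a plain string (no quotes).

Answer: OOJNJNJNJNN

Derivation:
Token 1: literal('O'). Output: "O"
Token 2: literal('O'). Output: "OO"
Token 3: literal('J'). Output: "OOJ"
Token 4: literal('N'). Output: "OOJN"
Token 5: backref(off=2, len=6) (overlapping!). Copied 'JNJNJN' from pos 2. Output: "OOJNJNJNJN"
Token 6: backref(off=5, len=1). Copied 'N' from pos 5. Output: "OOJNJNJNJNN"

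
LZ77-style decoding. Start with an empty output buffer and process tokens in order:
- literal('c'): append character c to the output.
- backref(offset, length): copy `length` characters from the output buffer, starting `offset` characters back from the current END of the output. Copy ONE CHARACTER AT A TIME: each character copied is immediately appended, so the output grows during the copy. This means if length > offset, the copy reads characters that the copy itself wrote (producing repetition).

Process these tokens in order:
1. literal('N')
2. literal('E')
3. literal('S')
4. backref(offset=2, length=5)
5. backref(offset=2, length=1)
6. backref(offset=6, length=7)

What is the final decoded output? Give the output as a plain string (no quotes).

Token 1: literal('N'). Output: "N"
Token 2: literal('E'). Output: "NE"
Token 3: literal('S'). Output: "NES"
Token 4: backref(off=2, len=5) (overlapping!). Copied 'ESESE' from pos 1. Output: "NESESESE"
Token 5: backref(off=2, len=1). Copied 'S' from pos 6. Output: "NESESESES"
Token 6: backref(off=6, len=7) (overlapping!). Copied 'ESESESE' from pos 3. Output: "NESESESESESESESE"

Answer: NESESESESESESESE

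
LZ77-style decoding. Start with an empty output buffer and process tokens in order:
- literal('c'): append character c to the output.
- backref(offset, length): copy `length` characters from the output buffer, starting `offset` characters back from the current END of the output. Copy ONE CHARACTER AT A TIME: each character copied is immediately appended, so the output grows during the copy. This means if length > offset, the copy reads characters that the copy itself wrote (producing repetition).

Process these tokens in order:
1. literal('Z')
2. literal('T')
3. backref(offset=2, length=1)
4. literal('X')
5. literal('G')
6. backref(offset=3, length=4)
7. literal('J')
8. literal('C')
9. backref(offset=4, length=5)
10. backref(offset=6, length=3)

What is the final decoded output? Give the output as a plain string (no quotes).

Token 1: literal('Z'). Output: "Z"
Token 2: literal('T'). Output: "ZT"
Token 3: backref(off=2, len=1). Copied 'Z' from pos 0. Output: "ZTZ"
Token 4: literal('X'). Output: "ZTZX"
Token 5: literal('G'). Output: "ZTZXG"
Token 6: backref(off=3, len=4) (overlapping!). Copied 'ZXGZ' from pos 2. Output: "ZTZXGZXGZ"
Token 7: literal('J'). Output: "ZTZXGZXGZJ"
Token 8: literal('C'). Output: "ZTZXGZXGZJC"
Token 9: backref(off=4, len=5) (overlapping!). Copied 'GZJCG' from pos 7. Output: "ZTZXGZXGZJCGZJCG"
Token 10: backref(off=6, len=3). Copied 'CGZ' from pos 10. Output: "ZTZXGZXGZJCGZJCGCGZ"

Answer: ZTZXGZXGZJCGZJCGCGZ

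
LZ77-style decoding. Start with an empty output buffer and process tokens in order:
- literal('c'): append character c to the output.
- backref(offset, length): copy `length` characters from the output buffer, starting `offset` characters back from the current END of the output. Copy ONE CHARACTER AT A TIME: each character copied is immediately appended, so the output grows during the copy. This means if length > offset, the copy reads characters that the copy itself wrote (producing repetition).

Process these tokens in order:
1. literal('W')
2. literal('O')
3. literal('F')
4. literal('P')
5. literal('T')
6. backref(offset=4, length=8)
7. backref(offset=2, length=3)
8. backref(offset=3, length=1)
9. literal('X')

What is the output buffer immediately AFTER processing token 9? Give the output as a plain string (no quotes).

Answer: WOFPTOFPTOFPTPTPPX

Derivation:
Token 1: literal('W'). Output: "W"
Token 2: literal('O'). Output: "WO"
Token 3: literal('F'). Output: "WOF"
Token 4: literal('P'). Output: "WOFP"
Token 5: literal('T'). Output: "WOFPT"
Token 6: backref(off=4, len=8) (overlapping!). Copied 'OFPTOFPT' from pos 1. Output: "WOFPTOFPTOFPT"
Token 7: backref(off=2, len=3) (overlapping!). Copied 'PTP' from pos 11. Output: "WOFPTOFPTOFPTPTP"
Token 8: backref(off=3, len=1). Copied 'P' from pos 13. Output: "WOFPTOFPTOFPTPTPP"
Token 9: literal('X'). Output: "WOFPTOFPTOFPTPTPPX"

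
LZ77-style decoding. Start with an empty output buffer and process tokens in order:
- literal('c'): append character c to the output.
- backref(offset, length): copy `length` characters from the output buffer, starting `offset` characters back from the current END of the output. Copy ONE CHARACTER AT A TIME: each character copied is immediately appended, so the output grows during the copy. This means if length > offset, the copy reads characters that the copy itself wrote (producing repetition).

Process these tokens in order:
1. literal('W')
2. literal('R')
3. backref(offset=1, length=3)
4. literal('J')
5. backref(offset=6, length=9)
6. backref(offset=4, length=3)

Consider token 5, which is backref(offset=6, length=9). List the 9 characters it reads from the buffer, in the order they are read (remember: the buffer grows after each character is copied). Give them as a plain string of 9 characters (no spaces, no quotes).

Token 1: literal('W'). Output: "W"
Token 2: literal('R'). Output: "WR"
Token 3: backref(off=1, len=3) (overlapping!). Copied 'RRR' from pos 1. Output: "WRRRR"
Token 4: literal('J'). Output: "WRRRRJ"
Token 5: backref(off=6, len=9). Buffer before: "WRRRRJ" (len 6)
  byte 1: read out[0]='W', append. Buffer now: "WRRRRJW"
  byte 2: read out[1]='R', append. Buffer now: "WRRRRJWR"
  byte 3: read out[2]='R', append. Buffer now: "WRRRRJWRR"
  byte 4: read out[3]='R', append. Buffer now: "WRRRRJWRRR"
  byte 5: read out[4]='R', append. Buffer now: "WRRRRJWRRRR"
  byte 6: read out[5]='J', append. Buffer now: "WRRRRJWRRRRJ"
  byte 7: read out[6]='W', append. Buffer now: "WRRRRJWRRRRJW"
  byte 8: read out[7]='R', append. Buffer now: "WRRRRJWRRRRJWR"
  byte 9: read out[8]='R', append. Buffer now: "WRRRRJWRRRRJWRR"

Answer: WRRRRJWRR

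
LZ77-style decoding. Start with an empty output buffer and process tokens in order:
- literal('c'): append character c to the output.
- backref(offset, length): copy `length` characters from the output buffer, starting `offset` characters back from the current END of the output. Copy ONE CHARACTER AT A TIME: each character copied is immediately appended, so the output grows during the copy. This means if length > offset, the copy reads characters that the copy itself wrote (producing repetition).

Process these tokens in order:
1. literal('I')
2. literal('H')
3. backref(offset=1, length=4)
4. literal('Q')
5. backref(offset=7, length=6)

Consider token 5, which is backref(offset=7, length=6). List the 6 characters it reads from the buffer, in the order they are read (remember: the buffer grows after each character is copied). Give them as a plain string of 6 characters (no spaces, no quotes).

Answer: IHHHHH

Derivation:
Token 1: literal('I'). Output: "I"
Token 2: literal('H'). Output: "IH"
Token 3: backref(off=1, len=4) (overlapping!). Copied 'HHHH' from pos 1. Output: "IHHHHH"
Token 4: literal('Q'). Output: "IHHHHHQ"
Token 5: backref(off=7, len=6). Buffer before: "IHHHHHQ" (len 7)
  byte 1: read out[0]='I', append. Buffer now: "IHHHHHQI"
  byte 2: read out[1]='H', append. Buffer now: "IHHHHHQIH"
  byte 3: read out[2]='H', append. Buffer now: "IHHHHHQIHH"
  byte 4: read out[3]='H', append. Buffer now: "IHHHHHQIHHH"
  byte 5: read out[4]='H', append. Buffer now: "IHHHHHQIHHHH"
  byte 6: read out[5]='H', append. Buffer now: "IHHHHHQIHHHHH"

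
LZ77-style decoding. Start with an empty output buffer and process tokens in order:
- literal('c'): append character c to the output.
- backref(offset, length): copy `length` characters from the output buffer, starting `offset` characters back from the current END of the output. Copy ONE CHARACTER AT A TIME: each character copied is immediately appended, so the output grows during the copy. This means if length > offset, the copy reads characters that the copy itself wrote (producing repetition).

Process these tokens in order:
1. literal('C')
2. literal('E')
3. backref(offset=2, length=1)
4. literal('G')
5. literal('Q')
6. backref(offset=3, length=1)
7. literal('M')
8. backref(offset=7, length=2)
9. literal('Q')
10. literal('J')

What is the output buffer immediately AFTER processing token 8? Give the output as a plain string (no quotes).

Token 1: literal('C'). Output: "C"
Token 2: literal('E'). Output: "CE"
Token 3: backref(off=2, len=1). Copied 'C' from pos 0. Output: "CEC"
Token 4: literal('G'). Output: "CECG"
Token 5: literal('Q'). Output: "CECGQ"
Token 6: backref(off=3, len=1). Copied 'C' from pos 2. Output: "CECGQC"
Token 7: literal('M'). Output: "CECGQCM"
Token 8: backref(off=7, len=2). Copied 'CE' from pos 0. Output: "CECGQCMCE"

Answer: CECGQCMCE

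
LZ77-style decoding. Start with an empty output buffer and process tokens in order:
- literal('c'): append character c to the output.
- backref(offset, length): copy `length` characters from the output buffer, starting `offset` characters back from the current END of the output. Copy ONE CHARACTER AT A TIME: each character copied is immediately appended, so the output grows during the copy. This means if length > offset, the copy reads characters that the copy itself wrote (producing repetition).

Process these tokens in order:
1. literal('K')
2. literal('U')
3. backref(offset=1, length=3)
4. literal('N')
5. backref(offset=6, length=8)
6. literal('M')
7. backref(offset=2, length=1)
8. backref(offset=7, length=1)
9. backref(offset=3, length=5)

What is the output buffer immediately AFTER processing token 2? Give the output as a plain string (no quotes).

Token 1: literal('K'). Output: "K"
Token 2: literal('U'). Output: "KU"

Answer: KU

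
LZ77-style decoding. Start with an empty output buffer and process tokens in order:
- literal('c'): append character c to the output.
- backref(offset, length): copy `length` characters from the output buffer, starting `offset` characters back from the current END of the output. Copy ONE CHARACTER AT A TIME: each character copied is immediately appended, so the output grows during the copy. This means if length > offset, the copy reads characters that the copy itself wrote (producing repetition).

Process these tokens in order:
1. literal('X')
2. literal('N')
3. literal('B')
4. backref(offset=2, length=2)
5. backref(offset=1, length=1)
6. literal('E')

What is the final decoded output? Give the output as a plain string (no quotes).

Answer: XNBNBBE

Derivation:
Token 1: literal('X'). Output: "X"
Token 2: literal('N'). Output: "XN"
Token 3: literal('B'). Output: "XNB"
Token 4: backref(off=2, len=2). Copied 'NB' from pos 1. Output: "XNBNB"
Token 5: backref(off=1, len=1). Copied 'B' from pos 4. Output: "XNBNBB"
Token 6: literal('E'). Output: "XNBNBBE"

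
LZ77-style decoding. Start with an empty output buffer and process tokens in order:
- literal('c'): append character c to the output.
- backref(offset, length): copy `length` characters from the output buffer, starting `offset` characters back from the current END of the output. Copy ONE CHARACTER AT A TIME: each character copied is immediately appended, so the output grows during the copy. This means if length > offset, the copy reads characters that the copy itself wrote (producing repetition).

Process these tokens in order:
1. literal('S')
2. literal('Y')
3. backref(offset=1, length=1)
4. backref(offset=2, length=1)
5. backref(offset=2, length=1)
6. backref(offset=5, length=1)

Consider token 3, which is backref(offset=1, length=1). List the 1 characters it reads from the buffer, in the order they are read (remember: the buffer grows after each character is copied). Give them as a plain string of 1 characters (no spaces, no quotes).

Token 1: literal('S'). Output: "S"
Token 2: literal('Y'). Output: "SY"
Token 3: backref(off=1, len=1). Buffer before: "SY" (len 2)
  byte 1: read out[1]='Y', append. Buffer now: "SYY"

Answer: Y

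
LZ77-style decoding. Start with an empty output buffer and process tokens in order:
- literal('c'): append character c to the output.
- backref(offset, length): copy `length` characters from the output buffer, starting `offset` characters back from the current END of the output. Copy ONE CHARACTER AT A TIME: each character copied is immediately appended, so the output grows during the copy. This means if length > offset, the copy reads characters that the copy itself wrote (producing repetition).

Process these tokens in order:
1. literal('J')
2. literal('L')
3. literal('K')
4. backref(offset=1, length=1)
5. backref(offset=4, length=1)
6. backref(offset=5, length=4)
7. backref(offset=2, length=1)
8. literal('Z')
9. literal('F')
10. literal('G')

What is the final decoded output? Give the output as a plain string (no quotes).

Answer: JLKKJJLKKKZFG

Derivation:
Token 1: literal('J'). Output: "J"
Token 2: literal('L'). Output: "JL"
Token 3: literal('K'). Output: "JLK"
Token 4: backref(off=1, len=1). Copied 'K' from pos 2. Output: "JLKK"
Token 5: backref(off=4, len=1). Copied 'J' from pos 0. Output: "JLKKJ"
Token 6: backref(off=5, len=4). Copied 'JLKK' from pos 0. Output: "JLKKJJLKK"
Token 7: backref(off=2, len=1). Copied 'K' from pos 7. Output: "JLKKJJLKKK"
Token 8: literal('Z'). Output: "JLKKJJLKKKZ"
Token 9: literal('F'). Output: "JLKKJJLKKKZF"
Token 10: literal('G'). Output: "JLKKJJLKKKZFG"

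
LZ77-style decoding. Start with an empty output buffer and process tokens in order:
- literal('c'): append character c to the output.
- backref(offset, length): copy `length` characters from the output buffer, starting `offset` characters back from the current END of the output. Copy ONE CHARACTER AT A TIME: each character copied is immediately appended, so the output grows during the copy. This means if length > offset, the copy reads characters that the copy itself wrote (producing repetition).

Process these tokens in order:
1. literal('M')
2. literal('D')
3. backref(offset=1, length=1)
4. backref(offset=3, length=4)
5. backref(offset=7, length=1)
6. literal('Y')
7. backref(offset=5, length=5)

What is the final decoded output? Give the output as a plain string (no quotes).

Token 1: literal('M'). Output: "M"
Token 2: literal('D'). Output: "MD"
Token 3: backref(off=1, len=1). Copied 'D' from pos 1. Output: "MDD"
Token 4: backref(off=3, len=4) (overlapping!). Copied 'MDDM' from pos 0. Output: "MDDMDDM"
Token 5: backref(off=7, len=1). Copied 'M' from pos 0. Output: "MDDMDDMM"
Token 6: literal('Y'). Output: "MDDMDDMMY"
Token 7: backref(off=5, len=5). Copied 'DDMMY' from pos 4. Output: "MDDMDDMMYDDMMY"

Answer: MDDMDDMMYDDMMY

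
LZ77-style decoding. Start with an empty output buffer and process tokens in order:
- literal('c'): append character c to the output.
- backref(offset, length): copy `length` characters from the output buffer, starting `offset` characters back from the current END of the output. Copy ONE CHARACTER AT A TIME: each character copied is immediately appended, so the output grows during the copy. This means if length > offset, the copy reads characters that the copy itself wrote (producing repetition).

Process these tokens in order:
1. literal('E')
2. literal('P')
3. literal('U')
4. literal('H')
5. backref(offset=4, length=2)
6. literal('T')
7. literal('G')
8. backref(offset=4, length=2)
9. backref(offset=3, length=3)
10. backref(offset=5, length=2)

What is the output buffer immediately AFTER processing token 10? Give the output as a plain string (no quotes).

Token 1: literal('E'). Output: "E"
Token 2: literal('P'). Output: "EP"
Token 3: literal('U'). Output: "EPU"
Token 4: literal('H'). Output: "EPUH"
Token 5: backref(off=4, len=2). Copied 'EP' from pos 0. Output: "EPUHEP"
Token 6: literal('T'). Output: "EPUHEPT"
Token 7: literal('G'). Output: "EPUHEPTG"
Token 8: backref(off=4, len=2). Copied 'EP' from pos 4. Output: "EPUHEPTGEP"
Token 9: backref(off=3, len=3). Copied 'GEP' from pos 7. Output: "EPUHEPTGEPGEP"
Token 10: backref(off=5, len=2). Copied 'EP' from pos 8. Output: "EPUHEPTGEPGEPEP"

Answer: EPUHEPTGEPGEPEP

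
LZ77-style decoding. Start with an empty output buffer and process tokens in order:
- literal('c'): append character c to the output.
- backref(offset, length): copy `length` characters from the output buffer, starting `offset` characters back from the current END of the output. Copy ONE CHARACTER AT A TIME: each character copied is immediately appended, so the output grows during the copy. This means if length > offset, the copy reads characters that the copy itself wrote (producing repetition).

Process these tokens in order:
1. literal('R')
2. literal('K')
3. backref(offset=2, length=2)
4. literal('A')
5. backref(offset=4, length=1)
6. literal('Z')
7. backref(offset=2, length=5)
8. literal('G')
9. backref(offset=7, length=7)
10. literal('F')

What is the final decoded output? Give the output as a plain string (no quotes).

Token 1: literal('R'). Output: "R"
Token 2: literal('K'). Output: "RK"
Token 3: backref(off=2, len=2). Copied 'RK' from pos 0. Output: "RKRK"
Token 4: literal('A'). Output: "RKRKA"
Token 5: backref(off=4, len=1). Copied 'K' from pos 1. Output: "RKRKAK"
Token 6: literal('Z'). Output: "RKRKAKZ"
Token 7: backref(off=2, len=5) (overlapping!). Copied 'KZKZK' from pos 5. Output: "RKRKAKZKZKZK"
Token 8: literal('G'). Output: "RKRKAKZKZKZKG"
Token 9: backref(off=7, len=7). Copied 'ZKZKZKG' from pos 6. Output: "RKRKAKZKZKZKGZKZKZKG"
Token 10: literal('F'). Output: "RKRKAKZKZKZKGZKZKZKGF"

Answer: RKRKAKZKZKZKGZKZKZKGF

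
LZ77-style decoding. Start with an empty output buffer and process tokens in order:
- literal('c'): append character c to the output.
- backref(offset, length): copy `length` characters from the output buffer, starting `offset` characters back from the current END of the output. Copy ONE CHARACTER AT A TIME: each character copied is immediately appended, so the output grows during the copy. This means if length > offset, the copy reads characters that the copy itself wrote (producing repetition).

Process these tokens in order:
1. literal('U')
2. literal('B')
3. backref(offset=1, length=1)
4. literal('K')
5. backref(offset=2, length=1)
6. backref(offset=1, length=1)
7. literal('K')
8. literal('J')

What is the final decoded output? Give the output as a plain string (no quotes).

Token 1: literal('U'). Output: "U"
Token 2: literal('B'). Output: "UB"
Token 3: backref(off=1, len=1). Copied 'B' from pos 1. Output: "UBB"
Token 4: literal('K'). Output: "UBBK"
Token 5: backref(off=2, len=1). Copied 'B' from pos 2. Output: "UBBKB"
Token 6: backref(off=1, len=1). Copied 'B' from pos 4. Output: "UBBKBB"
Token 7: literal('K'). Output: "UBBKBBK"
Token 8: literal('J'). Output: "UBBKBBKJ"

Answer: UBBKBBKJ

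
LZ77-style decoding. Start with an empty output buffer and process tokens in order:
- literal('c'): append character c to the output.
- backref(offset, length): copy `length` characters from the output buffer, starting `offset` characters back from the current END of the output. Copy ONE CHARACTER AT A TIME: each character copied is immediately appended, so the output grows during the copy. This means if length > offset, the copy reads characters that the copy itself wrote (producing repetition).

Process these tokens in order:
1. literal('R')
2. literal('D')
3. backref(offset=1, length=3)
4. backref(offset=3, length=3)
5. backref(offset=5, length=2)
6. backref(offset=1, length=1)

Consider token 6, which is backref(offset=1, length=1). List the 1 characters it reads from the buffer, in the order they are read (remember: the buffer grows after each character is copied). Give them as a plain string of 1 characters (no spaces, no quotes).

Token 1: literal('R'). Output: "R"
Token 2: literal('D'). Output: "RD"
Token 3: backref(off=1, len=3) (overlapping!). Copied 'DDD' from pos 1. Output: "RDDDD"
Token 4: backref(off=3, len=3). Copied 'DDD' from pos 2. Output: "RDDDDDDD"
Token 5: backref(off=5, len=2). Copied 'DD' from pos 3. Output: "RDDDDDDDDD"
Token 6: backref(off=1, len=1). Buffer before: "RDDDDDDDDD" (len 10)
  byte 1: read out[9]='D', append. Buffer now: "RDDDDDDDDDD"

Answer: D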